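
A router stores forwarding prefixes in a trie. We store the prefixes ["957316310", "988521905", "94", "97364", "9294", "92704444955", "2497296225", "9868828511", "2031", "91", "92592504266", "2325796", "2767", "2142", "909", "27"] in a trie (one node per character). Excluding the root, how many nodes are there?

79

Insert word by word; a character creates a node only if that edge doesn't already exist:
  "957316310" → 9 new (9, 5, 7, 3, 1, 6, 3, 1, 0)
  "988521905" → prefix "9" already present; 8 new (8, 8, 5, 2, 1, 9, 0, 5)
  "94" → prefix "9" already present; 1 new (4)
  "97364" → prefix "9" already present; 4 new (7, 3, 6, 4)
  "9294" → prefix "9" already present; 3 new (2, 9, 4)
  "92704444955" → prefix "92" already present; 9 new (7, 0, 4, 4, 4, 4, 9, 5, 5)
  "2497296225" → 10 new (2, 4, 9, 7, 2, 9, 6, 2, 2, 5)
  "9868828511" → prefix "98" already present; 8 new (6, 8, 8, 2, 8, 5, 1, 1)
  "2031" → prefix "2" already present; 3 new (0, 3, 1)
  "91" → prefix "9" already present; 1 new (1)
  "92592504266" → prefix "92" already present; 9 new (5, 9, 2, 5, 0, 4, 2, 6, 6)
  "2325796" → prefix "2" already present; 6 new (3, 2, 5, 7, 9, 6)
  "2767" → prefix "2" already present; 3 new (7, 6, 7)
  "2142" → prefix "2" already present; 3 new (1, 4, 2)
  "909" → prefix "9" already present; 2 new (0, 9)
  "27" → prefix "27" already present; 0 new (none)
Total nodes = 9 + 8 + 1 + 4 + 3 + 9 + 10 + 8 + 3 + 1 + 9 + 6 + 3 + 3 + 2 + 0 = 79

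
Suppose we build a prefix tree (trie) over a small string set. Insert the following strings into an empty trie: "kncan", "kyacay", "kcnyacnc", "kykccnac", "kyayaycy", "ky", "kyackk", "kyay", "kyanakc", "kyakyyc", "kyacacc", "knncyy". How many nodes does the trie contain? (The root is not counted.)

44

Insert word by word; a character creates a node only if that edge doesn't already exist:
  "kncan" → 5 new (k, n, c, a, n)
  "kyacay" → prefix "k" already present; 5 new (y, a, c, a, y)
  "kcnyacnc" → prefix "k" already present; 7 new (c, n, y, a, c, n, c)
  "kykccnac" → prefix "ky" already present; 6 new (k, c, c, n, a, c)
  "kyayaycy" → prefix "kya" already present; 5 new (y, a, y, c, y)
  "ky" → prefix "ky" already present; 0 new (none)
  "kyackk" → prefix "kyac" already present; 2 new (k, k)
  "kyay" → prefix "kyay" already present; 0 new (none)
  "kyanakc" → prefix "kya" already present; 4 new (n, a, k, c)
  "kyakyyc" → prefix "kya" already present; 4 new (k, y, y, c)
  "kyacacc" → prefix "kyaca" already present; 2 new (c, c)
  "knncyy" → prefix "kn" already present; 4 new (n, c, y, y)
Total nodes = 5 + 5 + 7 + 6 + 5 + 0 + 2 + 0 + 4 + 4 + 2 + 4 = 44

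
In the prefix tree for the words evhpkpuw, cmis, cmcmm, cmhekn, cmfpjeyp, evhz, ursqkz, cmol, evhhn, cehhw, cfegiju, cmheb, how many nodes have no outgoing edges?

Leaves are exactly the stored words that no other stored word extends.
Those words: "cehhw", "cfegiju", "cmcmm", "cmfpjeyp", "cmheb", "cmhekn", "cmis", "cmol", "evhhn", "evhpkpuw", "evhz", "ursqkz"
Leaf count: 12

12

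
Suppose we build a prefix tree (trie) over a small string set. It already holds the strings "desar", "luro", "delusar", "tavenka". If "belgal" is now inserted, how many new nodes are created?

6

Nothing in the trie begins with "b"; the whole of "belgal" is new.
6 − 0 = 6 new nodes.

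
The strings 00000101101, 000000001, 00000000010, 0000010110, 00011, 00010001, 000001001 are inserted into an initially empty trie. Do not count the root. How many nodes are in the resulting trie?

26

Insert word by word; a character creates a node only if that edge doesn't already exist:
  "00000101101" → 11 new (0, 0, 0, 0, 0, 1, 0, 1, 1, 0, 1)
  "000000001" → prefix "00000" already present; 4 new (0, 0, 0, 1)
  "00000000010" → prefix "00000000" already present; 3 new (0, 1, 0)
  "0000010110" → prefix "0000010110" already present; 0 new (none)
  "00011" → prefix "000" already present; 2 new (1, 1)
  "00010001" → prefix "0001" already present; 4 new (0, 0, 0, 1)
  "000001001" → prefix "0000010" already present; 2 new (0, 1)
Total nodes = 11 + 4 + 3 + 0 + 2 + 4 + 2 = 26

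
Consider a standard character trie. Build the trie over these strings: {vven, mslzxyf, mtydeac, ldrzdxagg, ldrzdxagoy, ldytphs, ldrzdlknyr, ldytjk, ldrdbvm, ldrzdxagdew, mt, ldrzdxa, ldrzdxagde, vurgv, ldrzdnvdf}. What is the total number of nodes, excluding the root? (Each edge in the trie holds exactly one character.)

55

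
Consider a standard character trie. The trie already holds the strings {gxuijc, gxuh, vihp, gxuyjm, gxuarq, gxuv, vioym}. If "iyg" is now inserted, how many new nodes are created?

3

"iyg" shares no prefix with any stored word, so all 3 characters open new nodes.
3 − 0 = 3 new nodes.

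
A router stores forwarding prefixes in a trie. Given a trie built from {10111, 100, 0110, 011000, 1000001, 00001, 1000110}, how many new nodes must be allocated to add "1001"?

1

"100" is already a path in the trie; the remaining "1" must be added.
New nodes needed: |"1001"| − 3 = 4 − 3 = 1.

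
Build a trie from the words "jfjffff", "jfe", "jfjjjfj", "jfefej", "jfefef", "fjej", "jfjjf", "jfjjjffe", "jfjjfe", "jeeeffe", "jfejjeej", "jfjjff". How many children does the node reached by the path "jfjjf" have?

Follow the path "jfjjf" to its node, then look at its outgoing edges.
Distinct next characters after "jfjjf": e, f.
That node has 2 child edges.

2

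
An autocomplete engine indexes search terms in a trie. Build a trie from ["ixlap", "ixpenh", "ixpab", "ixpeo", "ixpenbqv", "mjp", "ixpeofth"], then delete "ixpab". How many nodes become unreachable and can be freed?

After clearing the end-marker at "ixpab", prune upward until reaching a node still needed by another word.
The suffix "ab" (2 nodes) is used only by "ixpab"; the node for "ixp" still has the child "e", so pruning stops there.
Nodes removed: 2

2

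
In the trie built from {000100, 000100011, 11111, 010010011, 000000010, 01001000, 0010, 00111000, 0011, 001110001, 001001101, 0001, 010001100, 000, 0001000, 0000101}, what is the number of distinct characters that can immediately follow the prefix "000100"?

1

Follow the path "000100" to its node, then look at its outgoing edges.
Distinct next characters after "000100": 0.
That node has 1 child edge.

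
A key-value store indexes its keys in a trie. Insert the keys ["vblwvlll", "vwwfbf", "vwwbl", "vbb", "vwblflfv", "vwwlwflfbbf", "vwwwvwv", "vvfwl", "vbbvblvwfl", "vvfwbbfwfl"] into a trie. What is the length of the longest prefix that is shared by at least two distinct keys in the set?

4

Equivalently: take the maximum, over all pairs, of their longest common prefix length.
"vvfwbbfwfl" and "vvfwl" agree on "vvfw" (4 characters) before diverging; nothing deeper is shared.
Longest shared-prefix length: 4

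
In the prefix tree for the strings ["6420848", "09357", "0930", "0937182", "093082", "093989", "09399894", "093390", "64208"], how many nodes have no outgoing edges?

7

Leaves are exactly the stored words that no other stored word extends.
Those words: "093082", "093390", "09357", "0937182", "093989", "09399894", "6420848"
Leaf count: 7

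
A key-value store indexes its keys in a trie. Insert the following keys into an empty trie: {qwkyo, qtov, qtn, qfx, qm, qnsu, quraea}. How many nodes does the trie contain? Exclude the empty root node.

Count nodes per top-level branch (shared prefixes stored once):
  'q'-branch (qfx, qm, qnsu, qtn, qtov, quraea, qwkyo): 20 nodes
Sum: 20

20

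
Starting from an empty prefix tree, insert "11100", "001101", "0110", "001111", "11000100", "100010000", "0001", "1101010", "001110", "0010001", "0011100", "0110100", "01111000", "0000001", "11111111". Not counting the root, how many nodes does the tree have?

59

Insert word by word; a character creates a node only if that edge doesn't already exist:
  "11100" → 5 new (1, 1, 1, 0, 0)
  "001101" → 6 new (0, 0, 1, 1, 0, 1)
  "0110" → prefix "0" already present; 3 new (1, 1, 0)
  "001111" → prefix "0011" already present; 2 new (1, 1)
  "11000100" → prefix "11" already present; 6 new (0, 0, 0, 1, 0, 0)
  "100010000" → prefix "1" already present; 8 new (0, 0, 0, 1, 0, 0, 0, 0)
  "0001" → prefix "00" already present; 2 new (0, 1)
  "1101010" → prefix "110" already present; 4 new (1, 0, 1, 0)
  "001110" → prefix "00111" already present; 1 new (0)
  "0010001" → prefix "001" already present; 4 new (0, 0, 0, 1)
  "0011100" → prefix "001110" already present; 1 new (0)
  "0110100" → prefix "0110" already present; 3 new (1, 0, 0)
  "01111000" → prefix "011" already present; 5 new (1, 1, 0, 0, 0)
  "0000001" → prefix "000" already present; 4 new (0, 0, 0, 1)
  "11111111" → prefix "111" already present; 5 new (1, 1, 1, 1, 1)
Total nodes = 5 + 6 + 3 + 2 + 6 + 8 + 2 + 4 + 1 + 4 + 1 + 3 + 5 + 4 + 5 = 59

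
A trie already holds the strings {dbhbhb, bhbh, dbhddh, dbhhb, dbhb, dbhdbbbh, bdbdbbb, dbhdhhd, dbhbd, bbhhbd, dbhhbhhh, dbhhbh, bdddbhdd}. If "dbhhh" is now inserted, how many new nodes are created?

1

The longest prefix of "dbhhh" already in the trie is "dbhh" (length 4).
Each of the 1 remaining characters creates one node.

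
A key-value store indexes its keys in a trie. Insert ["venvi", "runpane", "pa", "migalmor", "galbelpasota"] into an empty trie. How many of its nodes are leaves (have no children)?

5

A leaf is a node with no children — equivalently, the end of a word that is not a proper prefix of any other stored word.
Those words: "galbelpasota", "migalmor", "pa", "runpane", "venvi"
Leaf count: 5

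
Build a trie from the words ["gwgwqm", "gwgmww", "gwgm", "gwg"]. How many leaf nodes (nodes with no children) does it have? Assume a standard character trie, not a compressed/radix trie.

2

A leaf is a node with no children — equivalently, the end of a word that is not a proper prefix of any other stored word.
Those words: "gwgmww", "gwgwqm"
Leaf count: 2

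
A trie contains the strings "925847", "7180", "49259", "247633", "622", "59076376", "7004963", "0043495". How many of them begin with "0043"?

Filter for entries beginning with "0043":
Words under "0043": 0043495
Count: 1

1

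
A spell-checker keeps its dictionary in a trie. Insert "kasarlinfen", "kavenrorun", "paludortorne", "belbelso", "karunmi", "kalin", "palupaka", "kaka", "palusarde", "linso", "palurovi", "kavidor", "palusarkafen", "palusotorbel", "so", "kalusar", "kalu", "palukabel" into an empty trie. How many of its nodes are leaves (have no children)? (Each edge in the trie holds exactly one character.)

17

A leaf is a node with no children — equivalently, the end of a word that is not a proper prefix of any other stored word.
Those words: "belbelso", "kaka", "kalin", "kalusar", "karunmi", "kasarlinfen", "kavenrorun", "kavidor", "linso", "paludortorne", "palukabel", "palupaka", "palurovi", "palusarde", "palusarkafen", "palusotorbel", "so"
Leaf count: 17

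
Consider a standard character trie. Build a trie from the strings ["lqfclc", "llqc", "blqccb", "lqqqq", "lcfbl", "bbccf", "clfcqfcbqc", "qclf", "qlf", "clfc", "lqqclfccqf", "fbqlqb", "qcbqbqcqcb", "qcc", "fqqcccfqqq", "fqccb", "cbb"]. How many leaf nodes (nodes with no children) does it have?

Leaves are exactly the stored words that no other stored word extends.
Those words: "bbccf", "blqccb", "cbb", "clfcqfcbqc", "fbqlqb", "fqccb", "fqqcccfqqq", "lcfbl", "llqc", "lqfclc", "lqqclfccqf", "lqqqq", "qcbqbqcqcb", "qcc", "qclf", "qlf"
Leaf count: 16

16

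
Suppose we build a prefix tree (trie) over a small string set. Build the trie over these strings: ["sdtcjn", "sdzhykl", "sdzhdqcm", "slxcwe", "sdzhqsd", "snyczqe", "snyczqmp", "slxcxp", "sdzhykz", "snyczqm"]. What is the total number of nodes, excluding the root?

Insert word by word; a character creates a node only if that edge doesn't already exist:
  "sdtcjn" → 6 new (s, d, t, c, j, n)
  "sdzhykl" → prefix "sd" already present; 5 new (z, h, y, k, l)
  "sdzhdqcm" → prefix "sdzh" already present; 4 new (d, q, c, m)
  "slxcwe" → prefix "s" already present; 5 new (l, x, c, w, e)
  "sdzhqsd" → prefix "sdzh" already present; 3 new (q, s, d)
  "snyczqe" → prefix "s" already present; 6 new (n, y, c, z, q, e)
  "snyczqmp" → prefix "snyczq" already present; 2 new (m, p)
  "slxcxp" → prefix "slxc" already present; 2 new (x, p)
  "sdzhykz" → prefix "sdzhyk" already present; 1 new (z)
  "snyczqm" → prefix "snyczqm" already present; 0 new (none)
Total nodes = 6 + 5 + 4 + 5 + 3 + 6 + 2 + 2 + 1 + 0 = 34

34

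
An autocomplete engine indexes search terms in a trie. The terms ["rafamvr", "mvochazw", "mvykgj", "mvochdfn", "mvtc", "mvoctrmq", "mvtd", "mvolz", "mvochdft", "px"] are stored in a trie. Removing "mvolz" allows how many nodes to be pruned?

Walk "mvolz" from the leaf back toward the root, removing each node that no remaining word uses.
The suffix "lz" (2 nodes) is used only by "mvolz"; the node for "mvo" still has the child "c", so pruning stops there.
Nodes removed: 2

2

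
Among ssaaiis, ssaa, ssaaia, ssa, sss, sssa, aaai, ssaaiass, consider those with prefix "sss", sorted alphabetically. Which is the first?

Filter for "sss…" and sort: "sss", "sssa"
The 1st is sss.

sss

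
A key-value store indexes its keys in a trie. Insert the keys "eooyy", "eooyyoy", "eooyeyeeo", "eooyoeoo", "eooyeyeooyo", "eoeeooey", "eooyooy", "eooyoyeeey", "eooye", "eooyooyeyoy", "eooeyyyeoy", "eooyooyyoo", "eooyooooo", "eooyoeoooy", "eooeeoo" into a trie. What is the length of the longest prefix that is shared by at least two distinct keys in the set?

The deepest shared node is where two words last agree before diverging.
e.g. "eooyoeoo" and "eooyoeoooy" share the prefix "eooyoeoo" of length 8; no pair shares a longer one.
Longest shared-prefix length: 8

8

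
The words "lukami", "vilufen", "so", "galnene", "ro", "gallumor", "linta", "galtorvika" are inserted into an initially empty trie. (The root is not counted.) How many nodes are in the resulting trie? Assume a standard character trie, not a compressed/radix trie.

Trace insertions, counting only characters that open a new branch:
  "lukami" → 6 new (l, u, k, a, m, i)
  "vilufen" → 7 new (v, i, l, u, f, e, n)
  "so" → 2 new (s, o)
  "galnene" → 7 new (g, a, l, n, e, n, e)
  "ro" → 2 new (r, o)
  "gallumor" → prefix "gal" already present; 5 new (l, u, m, o, r)
  "linta" → prefix "l" already present; 4 new (i, n, t, a)
  "galtorvika" → prefix "gal" already present; 7 new (t, o, r, v, i, k, a)
Total nodes = 6 + 7 + 2 + 7 + 2 + 5 + 4 + 7 = 40

40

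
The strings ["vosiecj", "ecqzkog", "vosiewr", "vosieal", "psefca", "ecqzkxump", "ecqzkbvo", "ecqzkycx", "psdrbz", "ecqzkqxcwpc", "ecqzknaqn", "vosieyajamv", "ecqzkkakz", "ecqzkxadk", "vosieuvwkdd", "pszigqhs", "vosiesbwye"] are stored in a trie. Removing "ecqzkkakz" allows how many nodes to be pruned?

4

A node on "ecqzkkakz"'s path can go only if nothing else ends at it or branches off below it.
The suffix "kakz" (4 nodes) is used only by "ecqzkkakz"; the node for "ecqzk" still has the child "o", so pruning stops there.
Nodes removed: 4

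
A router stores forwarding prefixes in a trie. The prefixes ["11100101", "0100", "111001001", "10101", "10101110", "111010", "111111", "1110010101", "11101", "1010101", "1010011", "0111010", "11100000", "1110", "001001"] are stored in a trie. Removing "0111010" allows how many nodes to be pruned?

5

Walk "0111010" from the leaf back toward the root, removing each node that no remaining word uses.
The suffix "11010" (5 nodes) is used only by "0111010"; the node for "01" still has the child "0", so pruning stops there.
Nodes removed: 5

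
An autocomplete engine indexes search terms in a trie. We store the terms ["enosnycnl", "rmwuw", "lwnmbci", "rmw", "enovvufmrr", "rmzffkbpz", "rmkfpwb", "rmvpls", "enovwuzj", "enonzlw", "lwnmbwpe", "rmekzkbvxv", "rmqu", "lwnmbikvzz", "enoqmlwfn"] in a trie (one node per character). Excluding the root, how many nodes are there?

76

For each word, the new-node count is its length minus the longest prefix already in the trie:
  "enosnycnl" → 9 new (e, n, o, s, n, y, c, n, l)
  "rmwuw" → 5 new (r, m, w, u, w)
  "lwnmbci" → 7 new (l, w, n, m, b, c, i)
  "rmw" → prefix "rmw" already present; 0 new (none)
  "enovvufmrr" → prefix "eno" already present; 7 new (v, v, u, f, m, r, r)
  "rmzffkbpz" → prefix "rm" already present; 7 new (z, f, f, k, b, p, z)
  "rmkfpwb" → prefix "rm" already present; 5 new (k, f, p, w, b)
  "rmvpls" → prefix "rm" already present; 4 new (v, p, l, s)
  "enovwuzj" → prefix "enov" already present; 4 new (w, u, z, j)
  "enonzlw" → prefix "eno" already present; 4 new (n, z, l, w)
  "lwnmbwpe" → prefix "lwnmb" already present; 3 new (w, p, e)
  "rmekzkbvxv" → prefix "rm" already present; 8 new (e, k, z, k, b, v, x, v)
  "rmqu" → prefix "rm" already present; 2 new (q, u)
  "lwnmbikvzz" → prefix "lwnmb" already present; 5 new (i, k, v, z, z)
  "enoqmlwfn" → prefix "eno" already present; 6 new (q, m, l, w, f, n)
Total nodes = 9 + 5 + 7 + 0 + 7 + 7 + 5 + 4 + 4 + 4 + 3 + 8 + 2 + 5 + 6 = 76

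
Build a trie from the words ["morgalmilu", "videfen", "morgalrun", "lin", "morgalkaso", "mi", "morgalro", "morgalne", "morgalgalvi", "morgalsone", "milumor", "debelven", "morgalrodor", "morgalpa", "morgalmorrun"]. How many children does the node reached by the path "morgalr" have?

2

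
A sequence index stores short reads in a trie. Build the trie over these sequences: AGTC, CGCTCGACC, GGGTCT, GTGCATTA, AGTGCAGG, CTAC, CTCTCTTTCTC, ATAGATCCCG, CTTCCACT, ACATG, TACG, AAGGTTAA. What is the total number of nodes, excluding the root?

73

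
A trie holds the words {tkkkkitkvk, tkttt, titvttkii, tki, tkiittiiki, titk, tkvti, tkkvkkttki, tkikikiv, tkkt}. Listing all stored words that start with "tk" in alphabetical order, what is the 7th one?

tkttt

Filter for "tk…" and sort: "tki", "tkiittiiki", "tkikikiv", "tkkkkitkvk", "tkkt", "tkkvkkttki", "tkttt", "tkvti"
The 7th is tkttt.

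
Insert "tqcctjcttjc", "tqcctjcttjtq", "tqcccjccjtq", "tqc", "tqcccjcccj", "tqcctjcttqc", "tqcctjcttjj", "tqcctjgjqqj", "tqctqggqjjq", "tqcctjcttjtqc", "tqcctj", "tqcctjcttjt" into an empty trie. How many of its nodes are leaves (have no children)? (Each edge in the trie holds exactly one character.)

8

Leaves are exactly the stored words that no other stored word extends.
Those words: "tqcccjcccj", "tqcccjccjtq", "tqcctjcttjc", "tqcctjcttjj", "tqcctjcttjtqc", "tqcctjcttqc", "tqcctjgjqqj", "tqctqggqjjq"
Leaf count: 8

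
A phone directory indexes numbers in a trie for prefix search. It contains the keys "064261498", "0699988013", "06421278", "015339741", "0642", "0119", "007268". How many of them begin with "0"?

Walk to "0"; the words in its subtree are exactly those with that prefix.
Matches: "007268", "0119", "015339741", "0642", "06421278", "064261498", "0699988013"
Count: 7

7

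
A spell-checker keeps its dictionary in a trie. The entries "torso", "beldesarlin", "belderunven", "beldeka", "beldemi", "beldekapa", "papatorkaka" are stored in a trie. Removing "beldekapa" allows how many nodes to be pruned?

2

After clearing the end-marker at "beldekapa", prune upward until reaching a node still needed by another word.
The suffix "pa" (2 nodes) is used only by "beldekapa"; "beldeka" is itself a stored word, so pruning stops there.
Nodes removed: 2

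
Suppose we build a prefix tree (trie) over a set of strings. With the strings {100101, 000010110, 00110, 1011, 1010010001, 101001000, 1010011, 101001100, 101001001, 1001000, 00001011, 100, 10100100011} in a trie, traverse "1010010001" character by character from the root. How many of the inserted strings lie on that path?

Check each prefix of "1010010001" against the stored set — each match is an end-marker on the path.
Prefixes of the query that are stored words: "101001000", "1010010001"
Count: 2

2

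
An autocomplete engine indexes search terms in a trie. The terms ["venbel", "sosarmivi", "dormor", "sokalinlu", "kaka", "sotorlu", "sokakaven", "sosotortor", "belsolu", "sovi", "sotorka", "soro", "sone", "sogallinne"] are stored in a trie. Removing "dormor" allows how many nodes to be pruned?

6

Walk "dormor" from the leaf back toward the root, removing each node that no remaining word uses.
No other word shares any prefix with "dormor", so all 6 of its nodes go.
Nodes removed: 6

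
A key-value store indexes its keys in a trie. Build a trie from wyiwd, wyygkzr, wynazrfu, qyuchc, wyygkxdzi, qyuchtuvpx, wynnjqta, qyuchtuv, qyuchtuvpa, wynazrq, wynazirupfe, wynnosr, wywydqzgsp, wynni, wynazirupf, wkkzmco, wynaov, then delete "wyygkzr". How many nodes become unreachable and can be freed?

2

A node on "wyygkzr"'s path can go only if nothing else ends at it or branches off below it.
The suffix "zr" (2 nodes) is used only by "wyygkzr"; the node for "wyygk" still has the child "x", so pruning stops there.
Nodes removed: 2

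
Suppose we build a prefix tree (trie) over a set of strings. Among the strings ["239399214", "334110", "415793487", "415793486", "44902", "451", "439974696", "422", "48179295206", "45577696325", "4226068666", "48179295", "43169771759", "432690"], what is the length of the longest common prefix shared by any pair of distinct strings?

8

The deepest shared node is where two words last agree before diverging.
"415793486" and "415793487" agree on "41579348" (8 characters) before diverging; nothing deeper is shared.
Longest shared-prefix length: 8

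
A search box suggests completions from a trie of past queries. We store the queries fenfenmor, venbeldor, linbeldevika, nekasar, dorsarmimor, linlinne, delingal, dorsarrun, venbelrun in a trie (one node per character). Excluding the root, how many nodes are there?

66

Trace insertions, counting only characters that open a new branch:
  "fenfenmor" → 9 new (f, e, n, f, e, n, m, o, r)
  "venbeldor" → 9 new (v, e, n, b, e, l, d, o, r)
  "linbeldevika" → 12 new (l, i, n, b, e, l, d, e, v, i, k, a)
  "nekasar" → 7 new (n, e, k, a, s, a, r)
  "dorsarmimor" → 11 new (d, o, r, s, a, r, m, i, m, o, r)
  "linlinne" → prefix "lin" already present; 5 new (l, i, n, n, e)
  "delingal" → prefix "d" already present; 7 new (e, l, i, n, g, a, l)
  "dorsarrun" → prefix "dorsar" already present; 3 new (r, u, n)
  "venbelrun" → prefix "venbel" already present; 3 new (r, u, n)
Total nodes = 9 + 9 + 12 + 7 + 11 + 5 + 7 + 3 + 3 = 66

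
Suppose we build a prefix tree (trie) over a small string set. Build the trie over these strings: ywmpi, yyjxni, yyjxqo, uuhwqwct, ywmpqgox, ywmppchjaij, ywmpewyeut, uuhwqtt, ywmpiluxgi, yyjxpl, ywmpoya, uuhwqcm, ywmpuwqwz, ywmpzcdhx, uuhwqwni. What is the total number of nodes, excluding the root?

Insert word by word; a character creates a node only if that edge doesn't already exist:
  "ywmpi" → 5 new (y, w, m, p, i)
  "yyjxni" → prefix "y" already present; 5 new (y, j, x, n, i)
  "yyjxqo" → prefix "yyjx" already present; 2 new (q, o)
  "uuhwqwct" → 8 new (u, u, h, w, q, w, c, t)
  "ywmpqgox" → prefix "ywmp" already present; 4 new (q, g, o, x)
  "ywmppchjaij" → prefix "ywmp" already present; 7 new (p, c, h, j, a, i, j)
  "ywmpewyeut" → prefix "ywmp" already present; 6 new (e, w, y, e, u, t)
  "uuhwqtt" → prefix "uuhwq" already present; 2 new (t, t)
  "ywmpiluxgi" → prefix "ywmpi" already present; 5 new (l, u, x, g, i)
  "yyjxpl" → prefix "yyjx" already present; 2 new (p, l)
  "ywmpoya" → prefix "ywmp" already present; 3 new (o, y, a)
  "uuhwqcm" → prefix "uuhwq" already present; 2 new (c, m)
  "ywmpuwqwz" → prefix "ywmp" already present; 5 new (u, w, q, w, z)
  "ywmpzcdhx" → prefix "ywmp" already present; 5 new (z, c, d, h, x)
  "uuhwqwni" → prefix "uuhwqw" already present; 2 new (n, i)
Total nodes = 5 + 5 + 2 + 8 + 4 + 7 + 6 + 2 + 5 + 2 + 3 + 2 + 5 + 5 + 2 = 63

63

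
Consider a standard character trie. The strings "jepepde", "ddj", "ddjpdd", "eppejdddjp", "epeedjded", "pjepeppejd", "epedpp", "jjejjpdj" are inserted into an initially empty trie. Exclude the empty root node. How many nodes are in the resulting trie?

Trace insertions, counting only characters that open a new branch:
  "jepepde" → 7 new (j, e, p, e, p, d, e)
  "ddj" → 3 new (d, d, j)
  "ddjpdd" → prefix "ddj" already present; 3 new (p, d, d)
  "eppejdddjp" → 10 new (e, p, p, e, j, d, d, d, j, p)
  "epeedjded" → prefix "ep" already present; 7 new (e, e, d, j, d, e, d)
  "pjepeppejd" → 10 new (p, j, e, p, e, p, p, e, j, d)
  "epedpp" → prefix "epe" already present; 3 new (d, p, p)
  "jjejjpdj" → prefix "j" already present; 7 new (j, e, j, j, p, d, j)
Total nodes = 7 + 3 + 3 + 10 + 7 + 10 + 3 + 7 = 50

50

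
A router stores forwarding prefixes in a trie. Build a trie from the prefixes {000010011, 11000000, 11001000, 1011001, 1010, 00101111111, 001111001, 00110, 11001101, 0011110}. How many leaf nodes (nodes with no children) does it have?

Leaves are exactly the stored words that no other stored word extends.
Those words: "000010011", "00101111111", "00110", "001111001", "1010", "1011001", "11000000", "11001000", "11001101"
Leaf count: 9

9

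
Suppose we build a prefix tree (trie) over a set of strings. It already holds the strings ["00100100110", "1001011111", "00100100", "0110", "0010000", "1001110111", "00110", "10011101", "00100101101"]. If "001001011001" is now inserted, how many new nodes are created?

2

Walking "001001011001" from the root, the first 10 characters ("0010010110") follow existing edges; "0" is the first miss.
New nodes needed: |"001001011001"| − 10 = 12 − 10 = 2.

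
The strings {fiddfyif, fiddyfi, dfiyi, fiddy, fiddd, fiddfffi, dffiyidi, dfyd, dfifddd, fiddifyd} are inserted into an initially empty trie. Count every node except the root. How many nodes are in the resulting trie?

Count nodes per top-level branch (shared prefixes stored once):
  'd'-branch (dffiyidi, dfifddd, dfiyi, dfyd): 17 nodes
  'f'-branch (fiddd, fiddfffi, fiddfyif, fiddifyd, fiddy, fiddyfi): 19 nodes
Sum: 36

36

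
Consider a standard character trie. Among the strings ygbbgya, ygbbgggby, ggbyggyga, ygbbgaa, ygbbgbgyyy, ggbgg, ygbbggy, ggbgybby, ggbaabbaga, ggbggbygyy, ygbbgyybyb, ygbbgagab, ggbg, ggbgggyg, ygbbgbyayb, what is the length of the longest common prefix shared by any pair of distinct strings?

The deepest shared node is where two words last agree before diverging.
e.g. "ygbbgaa" and "ygbbgagab" share the prefix "ygbbga" of length 6; no pair shares a longer one.
Longest shared-prefix length: 6

6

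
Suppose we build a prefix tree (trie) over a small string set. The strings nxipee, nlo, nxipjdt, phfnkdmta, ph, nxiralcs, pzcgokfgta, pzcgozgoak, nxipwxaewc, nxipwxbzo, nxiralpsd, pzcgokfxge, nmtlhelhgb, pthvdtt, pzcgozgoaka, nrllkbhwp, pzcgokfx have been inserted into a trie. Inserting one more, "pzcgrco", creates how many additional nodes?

The longest prefix of "pzcgrco" already in the trie is "pzcg" (length 4).
Each of the 3 remaining characters creates one node.

3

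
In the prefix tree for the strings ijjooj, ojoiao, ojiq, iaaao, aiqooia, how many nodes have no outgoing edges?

5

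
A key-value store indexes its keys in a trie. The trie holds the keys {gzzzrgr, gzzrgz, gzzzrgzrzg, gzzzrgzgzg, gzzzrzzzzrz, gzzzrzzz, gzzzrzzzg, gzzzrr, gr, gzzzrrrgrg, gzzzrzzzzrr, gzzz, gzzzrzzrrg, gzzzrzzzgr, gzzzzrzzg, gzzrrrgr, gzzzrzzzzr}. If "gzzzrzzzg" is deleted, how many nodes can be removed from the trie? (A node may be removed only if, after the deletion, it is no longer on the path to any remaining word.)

Walk "gzzzrzzzg" from the leaf back toward the root, removing each node that no remaining word uses.
Every node on "gzzzrzzzg" is still needed (e.g. by "gzzzrzzzgr"), so nothing is freed.
Nodes removed: 0

0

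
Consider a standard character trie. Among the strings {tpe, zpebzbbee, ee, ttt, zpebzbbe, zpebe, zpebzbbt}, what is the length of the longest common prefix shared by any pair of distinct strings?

8

Look for the deepest trie node that still has at least two words in its subtree.
e.g. "zpebzbbe" and "zpebzbbee" share the prefix "zpebzbbe" of length 8; no pair shares a longer one.
Longest shared-prefix length: 8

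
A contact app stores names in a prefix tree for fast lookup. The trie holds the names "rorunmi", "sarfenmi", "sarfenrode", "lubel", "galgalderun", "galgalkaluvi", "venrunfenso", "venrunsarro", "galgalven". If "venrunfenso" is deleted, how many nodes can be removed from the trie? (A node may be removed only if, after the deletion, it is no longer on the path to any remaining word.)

5

After clearing the end-marker at "venrunfenso", prune upward until reaching a node still needed by another word.
The suffix "fenso" (5 nodes) is used only by "venrunfenso"; the node for "venrun" still has the child "s", so pruning stops there.
Nodes removed: 5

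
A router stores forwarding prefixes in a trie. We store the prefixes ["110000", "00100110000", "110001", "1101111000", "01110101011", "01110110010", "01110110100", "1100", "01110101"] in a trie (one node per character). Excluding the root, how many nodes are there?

43

For each word, the new-node count is its length minus the longest prefix already in the trie:
  "110000" → 6 new (1, 1, 0, 0, 0, 0)
  "00100110000" → 11 new (0, 0, 1, 0, 0, 1, 1, 0, 0, 0, 0)
  "110001" → prefix "11000" already present; 1 new (1)
  "1101111000" → prefix "110" already present; 7 new (1, 1, 1, 1, 0, 0, 0)
  "01110101011" → prefix "0" already present; 10 new (1, 1, 1, 0, 1, 0, 1, 0, 1, 1)
  "01110110010" → prefix "011101" already present; 5 new (1, 0, 0, 1, 0)
  "01110110100" → prefix "01110110" already present; 3 new (1, 0, 0)
  "1100" → prefix "1100" already present; 0 new (none)
  "01110101" → prefix "01110101" already present; 0 new (none)
Total nodes = 6 + 11 + 1 + 7 + 10 + 5 + 3 + 0 + 0 = 43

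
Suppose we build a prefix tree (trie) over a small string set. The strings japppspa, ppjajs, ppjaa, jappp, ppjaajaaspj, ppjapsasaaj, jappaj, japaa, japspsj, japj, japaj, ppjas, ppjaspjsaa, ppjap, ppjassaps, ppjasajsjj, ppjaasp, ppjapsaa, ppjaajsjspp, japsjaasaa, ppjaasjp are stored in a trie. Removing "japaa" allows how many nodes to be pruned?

1

A node on "japaa"'s path can go only if nothing else ends at it or branches off below it.
The suffix "a" (1 node) is used only by "japaa"; the node for "japa" still has the child "j", so pruning stops there.
Nodes removed: 1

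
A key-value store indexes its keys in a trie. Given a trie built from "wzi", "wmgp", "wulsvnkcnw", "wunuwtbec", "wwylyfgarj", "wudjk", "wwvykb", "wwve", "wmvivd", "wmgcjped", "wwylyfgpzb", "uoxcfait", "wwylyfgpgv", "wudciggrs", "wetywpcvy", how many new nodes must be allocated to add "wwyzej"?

The longest prefix of "wwyzej" already in the trie is "wwy" (length 3).
So 6 − 3 = 3 new nodes.

3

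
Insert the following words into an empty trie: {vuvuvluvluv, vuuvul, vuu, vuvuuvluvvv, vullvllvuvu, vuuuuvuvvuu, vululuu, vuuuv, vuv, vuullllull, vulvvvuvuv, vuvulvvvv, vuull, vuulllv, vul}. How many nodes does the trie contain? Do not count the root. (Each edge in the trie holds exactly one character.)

Trace insertions, counting only characters that open a new branch:
  "vuvuvluvluv" → 11 new (v, u, v, u, v, l, u, v, l, u, v)
  "vuuvul" → prefix "vu" already present; 4 new (u, v, u, l)
  "vuu" → prefix "vuu" already present; 0 new (none)
  "vuvuuvluvvv" → prefix "vuvu" already present; 7 new (u, v, l, u, v, v, v)
  "vullvllvuvu" → prefix "vu" already present; 9 new (l, l, v, l, l, v, u, v, u)
  "vuuuuvuvvuu" → prefix "vuu" already present; 8 new (u, u, v, u, v, v, u, u)
  "vululuu" → prefix "vul" already present; 4 new (u, l, u, u)
  "vuuuv" → prefix "vuuu" already present; 1 new (v)
  "vuv" → prefix "vuv" already present; 0 new (none)
  "vuullllull" → prefix "vuu" already present; 7 new (l, l, l, l, u, l, l)
  "vulvvvuvuv" → prefix "vul" already present; 7 new (v, v, v, u, v, u, v)
  "vuvulvvvv" → prefix "vuvu" already present; 5 new (l, v, v, v, v)
  "vuull" → prefix "vuull" already present; 0 new (none)
  "vuulllv" → prefix "vuulll" already present; 1 new (v)
  "vul" → prefix "vul" already present; 0 new (none)
Total nodes = 11 + 4 + 0 + 7 + 9 + 8 + 4 + 1 + 0 + 7 + 7 + 5 + 0 + 1 + 0 = 64

64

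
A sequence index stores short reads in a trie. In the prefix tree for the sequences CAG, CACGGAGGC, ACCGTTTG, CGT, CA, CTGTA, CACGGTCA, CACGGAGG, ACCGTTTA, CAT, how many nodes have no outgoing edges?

8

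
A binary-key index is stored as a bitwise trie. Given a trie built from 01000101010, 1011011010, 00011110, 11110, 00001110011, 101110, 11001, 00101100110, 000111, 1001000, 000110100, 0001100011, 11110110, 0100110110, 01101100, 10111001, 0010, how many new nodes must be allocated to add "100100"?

0

"100100" is already a full path in the trie; only an end-marker is added.
No new nodes are needed: 0.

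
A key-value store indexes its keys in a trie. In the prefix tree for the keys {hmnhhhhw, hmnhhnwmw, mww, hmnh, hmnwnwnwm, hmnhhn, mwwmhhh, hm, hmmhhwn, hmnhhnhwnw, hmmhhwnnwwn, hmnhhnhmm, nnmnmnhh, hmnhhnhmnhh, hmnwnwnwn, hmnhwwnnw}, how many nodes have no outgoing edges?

11

Leaves are exactly the stored words that no other stored word extends.
Those words: "hmmhhwnnwwn", "hmnhhhhw", "hmnhhnhmm", "hmnhhnhmnhh", "hmnhhnhwnw", "hmnhhnwmw", "hmnhwwnnw", "hmnwnwnwm", "hmnwnwnwn", "mwwmhhh", "nnmnmnhh"
Leaf count: 11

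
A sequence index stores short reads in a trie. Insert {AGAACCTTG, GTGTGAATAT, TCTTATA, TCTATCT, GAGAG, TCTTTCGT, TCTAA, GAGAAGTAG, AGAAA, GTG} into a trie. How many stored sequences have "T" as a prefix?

Walk to "T"; the words in its subtree are exactly those with that prefix.
Words under "T": TCTAA, TCTATCT, TCTTATA, TCTTTCGT
Count: 4

4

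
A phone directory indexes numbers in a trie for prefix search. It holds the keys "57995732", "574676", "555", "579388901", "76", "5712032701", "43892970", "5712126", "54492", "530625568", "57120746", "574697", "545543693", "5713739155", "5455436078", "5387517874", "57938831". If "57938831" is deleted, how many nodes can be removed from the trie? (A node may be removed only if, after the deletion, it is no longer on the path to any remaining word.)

2

Walk "57938831" from the leaf back toward the root, removing each node that no remaining word uses.
The suffix "31" (2 nodes) is used only by "57938831"; the node for "579388" still has the child "9", so pruning stops there.
Nodes removed: 2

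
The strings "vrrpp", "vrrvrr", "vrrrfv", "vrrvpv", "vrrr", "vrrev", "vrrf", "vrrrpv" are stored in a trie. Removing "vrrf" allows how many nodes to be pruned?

1

Walk "vrrf" from the leaf back toward the root, removing each node that no remaining word uses.
The suffix "f" (1 node) is used only by "vrrf"; the node for "vrr" still has the child "p", so pruning stops there.
Nodes removed: 1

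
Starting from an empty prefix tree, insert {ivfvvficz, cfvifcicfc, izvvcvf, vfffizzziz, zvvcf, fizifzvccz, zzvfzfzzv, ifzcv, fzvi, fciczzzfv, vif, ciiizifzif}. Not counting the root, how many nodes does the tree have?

84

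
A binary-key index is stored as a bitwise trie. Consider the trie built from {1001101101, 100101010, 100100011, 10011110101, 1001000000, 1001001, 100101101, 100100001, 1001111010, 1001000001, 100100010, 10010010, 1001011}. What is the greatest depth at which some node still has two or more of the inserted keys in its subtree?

Equivalently: take the maximum, over all pairs, of their longest common prefix length.
"1001111010" and "10011110101" agree on "1001111010" (10 characters) before diverging; nothing deeper is shared.
Longest shared-prefix length: 10

10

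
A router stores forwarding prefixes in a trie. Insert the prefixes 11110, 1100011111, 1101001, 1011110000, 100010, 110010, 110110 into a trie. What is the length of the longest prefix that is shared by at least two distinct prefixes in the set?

4

Equivalently: take the maximum, over all pairs, of their longest common prefix length.
e.g. "1100011111" and "110010" share the prefix "1100" of length 4; no pair shares a longer one.
Longest shared-prefix length: 4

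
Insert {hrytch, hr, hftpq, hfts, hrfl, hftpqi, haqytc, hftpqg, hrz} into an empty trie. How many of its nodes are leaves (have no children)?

7

Leaves are exactly the stored words that no other stored word extends.
Those words: "haqytc", "hftpqg", "hftpqi", "hfts", "hrfl", "hrytch", "hrz"
Leaf count: 7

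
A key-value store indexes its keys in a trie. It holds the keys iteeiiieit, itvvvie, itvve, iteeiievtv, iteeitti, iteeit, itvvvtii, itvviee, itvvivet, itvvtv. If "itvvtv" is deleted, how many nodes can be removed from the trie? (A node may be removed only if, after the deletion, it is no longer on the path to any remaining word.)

After clearing the end-marker at "itvvtv", prune upward until reaching a node still needed by another word.
The suffix "tv" (2 nodes) is used only by "itvvtv"; the node for "itvv" still has the child "v", so pruning stops there.
Nodes removed: 2

2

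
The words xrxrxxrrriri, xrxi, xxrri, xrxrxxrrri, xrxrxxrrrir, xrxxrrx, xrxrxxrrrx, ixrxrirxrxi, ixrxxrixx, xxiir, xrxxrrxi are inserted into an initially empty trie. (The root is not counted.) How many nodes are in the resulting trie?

42

For each word, the new-node count is its length minus the longest prefix already in the trie:
  "xrxrxxrrriri" → 12 new (x, r, x, r, x, x, r, r, r, i, r, i)
  "xrxi" → prefix "xrx" already present; 1 new (i)
  "xxrri" → prefix "x" already present; 4 new (x, r, r, i)
  "xrxrxxrrri" → prefix "xrxrxxrrri" already present; 0 new (none)
  "xrxrxxrrrir" → prefix "xrxrxxrrrir" already present; 0 new (none)
  "xrxxrrx" → prefix "xrx" already present; 4 new (x, r, r, x)
  "xrxrxxrrrx" → prefix "xrxrxxrrr" already present; 1 new (x)
  "ixrxrirxrxi" → 11 new (i, x, r, x, r, i, r, x, r, x, i)
  "ixrxxrixx" → prefix "ixrx" already present; 5 new (x, r, i, x, x)
  "xxiir" → prefix "xx" already present; 3 new (i, i, r)
  "xrxxrrxi" → prefix "xrxxrrx" already present; 1 new (i)
Total nodes = 12 + 1 + 4 + 0 + 0 + 4 + 1 + 11 + 5 + 3 + 1 = 42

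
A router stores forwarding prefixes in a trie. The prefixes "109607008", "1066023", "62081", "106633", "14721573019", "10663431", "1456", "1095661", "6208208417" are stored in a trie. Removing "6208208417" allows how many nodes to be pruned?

6

A node on "6208208417"'s path can go only if nothing else ends at it or branches off below it.
The suffix "208417" (6 nodes) is used only by "6208208417"; the node for "6208" still has the child "1", so pruning stops there.
Nodes removed: 6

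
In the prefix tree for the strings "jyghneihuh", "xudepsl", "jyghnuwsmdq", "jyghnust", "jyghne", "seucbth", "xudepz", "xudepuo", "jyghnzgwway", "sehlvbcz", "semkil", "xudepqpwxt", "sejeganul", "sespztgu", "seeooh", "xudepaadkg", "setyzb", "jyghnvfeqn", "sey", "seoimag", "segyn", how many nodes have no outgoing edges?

20

A leaf is a node with no children — equivalently, the end of a word that is not a proper prefix of any other stored word.
Those words: "jyghneihuh", "jyghnust", "jyghnuwsmdq", "jyghnvfeqn", "jyghnzgwway", "seeooh", "segyn", "sehlvbcz", "sejeganul", "semkil", "seoimag", "sespztgu", "setyzb", "seucbth", "sey", "xudepaadkg", "xudepqpwxt", "xudepsl", "xudepuo", "xudepz"
Leaf count: 20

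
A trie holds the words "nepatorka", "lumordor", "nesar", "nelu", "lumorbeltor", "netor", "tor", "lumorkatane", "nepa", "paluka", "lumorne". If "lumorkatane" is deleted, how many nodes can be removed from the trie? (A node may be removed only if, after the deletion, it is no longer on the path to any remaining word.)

A node on "lumorkatane"'s path can go only if nothing else ends at it or branches off below it.
The suffix "katane" (6 nodes) is used only by "lumorkatane"; the node for "lumor" still has the child "d", so pruning stops there.
Nodes removed: 6

6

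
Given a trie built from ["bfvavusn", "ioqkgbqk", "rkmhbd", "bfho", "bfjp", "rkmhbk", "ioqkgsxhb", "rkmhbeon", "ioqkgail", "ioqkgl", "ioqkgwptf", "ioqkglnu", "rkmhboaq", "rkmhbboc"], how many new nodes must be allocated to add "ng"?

No existing word starts with "n", so every character of "ng" needs a new node.
2 − 0 = 2 new nodes.

2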